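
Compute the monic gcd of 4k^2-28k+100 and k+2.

1

Repeated division with remainder:
  4k^2-28k+100 = (4k-36)(k+2) + (172)
  k+2 = ((1/172)k+1/86)(172) + (0)
The last nonzero remainder is the constant 172, so the polynomials are coprime and gcd = 1.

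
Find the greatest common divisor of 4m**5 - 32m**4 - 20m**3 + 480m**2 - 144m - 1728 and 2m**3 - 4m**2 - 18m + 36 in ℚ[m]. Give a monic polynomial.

m**2 - 9

Repeated division with remainder:
  4m**5 - 32m**4 - 20m**3 + 480m**2 - 144m - 1728 = (2m**2 - 12m - 16)(2m**3 - 4m**2 - 18m + 36) + (128m**2 - 1152)
  2m**3 - 4m**2 - 18m + 36 = ((1/64)m - 1/32)(128m**2 - 1152) + (0)
Last nonzero remainder: 128m**2 - 1152. Dividing through by 128 gives the monic gcd m**2 - 9.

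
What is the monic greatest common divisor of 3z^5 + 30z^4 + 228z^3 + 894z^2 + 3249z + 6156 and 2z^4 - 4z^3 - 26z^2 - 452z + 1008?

z^2 + 7z + 36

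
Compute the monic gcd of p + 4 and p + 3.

Repeated division with remainder:
  p + 4 = (p + 3) + (1)
  p + 3 = (p + 3)(1) + (0)
The last nonzero remainder is the constant 1, so the polynomials are coprime and gcd = 1.

1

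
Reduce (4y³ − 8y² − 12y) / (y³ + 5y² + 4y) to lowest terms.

(4y − 12)/(y + 4)

Repeated division with remainder:
  4y³ − 8y² − 12y = (4)(y³ + 5y² + 4y) + (−28y² − 28y)
  y³ + 5y² + 4y = (−(1/28)y − 1/7)(−28y² − 28y) + (0)
Last nonzero remainder: −28y² − 28y. Dividing through by −28 gives the monic gcd y² + y.
Cancel y² + y from numerator and denominator to get the reduced form.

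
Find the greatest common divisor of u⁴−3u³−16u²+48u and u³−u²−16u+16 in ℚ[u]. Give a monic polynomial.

u²−16

Repeated division with remainder:
  u⁴−3u³−16u²+48u = (u−2)(u³−u²−16u+16) + (−2u²+32)
  u³−u²−16u+16 = (−(1/2)u+1/2)(−2u²+32) + (0)
Last nonzero remainder: −2u²+32. Dividing through by −2 gives the monic gcd u²−16.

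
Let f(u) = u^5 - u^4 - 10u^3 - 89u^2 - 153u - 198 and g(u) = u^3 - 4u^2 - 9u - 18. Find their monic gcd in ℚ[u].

u^3 - 4u^2 - 9u - 18

Apply the Euclidean algorithm:
  u^5 - u^4 - 10u^3 - 89u^2 - 153u - 198 = (u^2 + 3u + 11)(u^3 - 4u^2 - 9u - 18) + (0)
The last nonzero remainder u^3 - 4u^2 - 9u - 18 is already monic.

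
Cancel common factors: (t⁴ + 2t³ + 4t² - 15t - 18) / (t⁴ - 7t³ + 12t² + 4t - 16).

(t² + 3t + 9)/(t² - 6t + 8)

Apply the Euclidean algorithm:
  t⁴ + 2t³ + 4t² - 15t - 18 = (t⁴ - 7t³ + 12t² + 4t - 16) + (9t³ - 8t² - 19t - 2)
  t⁴ - 7t³ + 12t² + 4t - 16 = ((1/9)t - 55/81)(9t³ - 8t² - 19t - 2) + ((703/81)t² - (703/81)t - 1406/81)
  9t³ - 8t² - 19t - 2 = ((729/703)t + 81/703)((703/81)t² - (703/81)t - 1406/81) + (0)
Last nonzero remainder: (703/81)t² - (703/81)t - 1406/81. Dividing through by 703/81 gives the monic gcd t² - t - 2.
Cancel t² - t - 2 from numerator and denominator to get the reduced form.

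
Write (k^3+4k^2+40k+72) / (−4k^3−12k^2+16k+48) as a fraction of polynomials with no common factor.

Euclidean algorithm in ℚ[k]:
  k^3+4k^2+40k+72 = (−1/4)(−4k^3−12k^2+16k+48) + (k^2+44k+84)
  −4k^3−12k^2+16k+48 = (−4k+164)(k^2+44k+84) + (−6864k−13728)
  k^2+44k+84 = (−(1/6864)k−7/1144)(−6864k−13728) + (0)
Last nonzero remainder: −6864k−13728. Dividing through by −6864 gives the monic gcd k+2.
Cancel k+2 from numerator and denominator to get the reduced form.

(−k^2−2k−36)/(4k^2+4k−24)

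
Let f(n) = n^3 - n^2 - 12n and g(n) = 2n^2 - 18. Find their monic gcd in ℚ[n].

Euclidean algorithm in ℚ[n]:
  n^3 - n^2 - 12n = ((1/2)n - 1/2)(2n^2 - 18) + (-3n - 9)
  2n^2 - 18 = (-(2/3)n + 2)(-3n - 9) + (0)
Last nonzero remainder: -3n - 9. Dividing through by -3 gives the monic gcd n + 3.

n + 3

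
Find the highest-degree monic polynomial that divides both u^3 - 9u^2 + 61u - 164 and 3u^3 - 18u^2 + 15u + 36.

By polynomial division,
  u^3 - 9u^2 + 61u - 164 = (1/3)(3u^3 - 18u^2 + 15u + 36) + (-3u^2 + 56u - 176)
  3u^3 - 18u^2 + 15u + 36 = (-u - 38/3)(-3u^2 + 56u - 176) + ((1645/3)u - 6580/3)
  -3u^2 + 56u - 176 = (-(9/1645)u + 132/1645)((1645/3)u - 6580/3) + (0)
Last nonzero remainder: (1645/3)u - 6580/3. Dividing through by 1645/3 gives the monic gcd u - 4.

u - 4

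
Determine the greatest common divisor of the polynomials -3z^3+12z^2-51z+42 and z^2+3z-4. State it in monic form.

Repeated division with remainder:
  -3z^3+12z^2-51z+42 = (-3z+21)(z^2+3z-4) + (-126z+126)
  z^2+3z-4 = (-(1/126)z-2/63)(-126z+126) + (0)
Last nonzero remainder: -126z+126. Dividing through by -126 gives the monic gcd z-1.

z-1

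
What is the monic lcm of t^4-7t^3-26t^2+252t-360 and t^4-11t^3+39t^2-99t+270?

t^6-7t^5-17t^4+189t^3-594t^2+2268t-3240

By polynomial division,
  t^4-7t^3-26t^2+252t-360 = (t^4-11t^3+39t^2-99t+270) + (4t^3-65t^2+351t-630)
  t^4-11t^3+39t^2-99t+270 = ((1/4)t+21/16)(4t^3-65t^2+351t-630) + ((585/16)t^2-(6435/16)t+8775/8)
  4t^3-65t^2+351t-630 = ((64/585)t-112/195)((585/16)t^2-(6435/16)t+8775/8) + (0)
Last nonzero remainder: (585/16)t^2-(6435/16)t+8775/8. Dividing through by 585/16 gives the monic gcd t^2-11t+30.
Then lcm(f, g) = f·g / gcd(f, g); expanding and making the result monic gives the answer.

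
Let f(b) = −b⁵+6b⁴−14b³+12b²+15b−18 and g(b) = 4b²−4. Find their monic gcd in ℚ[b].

b²−1

Repeated division with remainder:
  −b⁵+6b⁴−14b³+12b²+15b−18 = (−(1/4)b³+(3/2)b²−(15/4)b+9/2)(4b²−4) + (0)
Last nonzero remainder: 4b²−4. Dividing through by 4 gives the monic gcd b²−1.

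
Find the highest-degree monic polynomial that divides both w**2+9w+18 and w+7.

By polynomial division,
  w**2+9w+18 = (w+2)(w+7) + (4)
  w+7 = ((1/4)w+7/4)(4) + (0)
The last nonzero remainder is the constant 4, so the polynomials are coprime and gcd = 1.

1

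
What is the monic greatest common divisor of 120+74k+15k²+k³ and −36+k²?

6+k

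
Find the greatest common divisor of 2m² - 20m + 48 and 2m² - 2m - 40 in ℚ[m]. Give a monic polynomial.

By polynomial division,
  2m² - 20m + 48 = (2m² - 2m - 40) + (-18m + 88)
  2m² - 2m - 40 = (-(1/9)m - 35/81)(-18m + 88) + (-160/81)
  -18m + 88 = ((729/80)m - 891/20)(-160/81) + (0)
The last nonzero remainder is the constant -160/81, so the polynomials are coprime and gcd = 1.

1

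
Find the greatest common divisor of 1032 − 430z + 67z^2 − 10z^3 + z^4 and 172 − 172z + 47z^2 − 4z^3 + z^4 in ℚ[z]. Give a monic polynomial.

43 + z^2

Euclidean algorithm in ℚ[z]:
  z^4 − 10z^3 + 67z^2 − 430z + 1032 = (z^4 − 4z^3 + 47z^2 − 172z + 172) + (−6z^3 + 20z^2 − 258z + 860)
  z^4 − 4z^3 + 47z^2 − 172z + 172 = (−(1/6)z + 1/9)(−6z^3 + 20z^2 − 258z + 860) + ((16/9)z^2 + 688/9)
  −6z^3 + 20z^2 − 258z + 860 = (−(27/8)z + 45/4)((16/9)z^2 + 688/9) + (0)
Last nonzero remainder: (16/9)z^2 + 688/9. Dividing through by 16/9 gives the monic gcd z^2 + 43.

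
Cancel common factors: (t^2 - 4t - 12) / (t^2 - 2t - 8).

By polynomial division,
  t^2 - 4t - 12 = (t^2 - 2t - 8) + (-2t - 4)
  t^2 - 2t - 8 = (-(1/2)t + 2)(-2t - 4) + (0)
Last nonzero remainder: -2t - 4. Dividing through by -2 gives the monic gcd t + 2.
Cancel t + 2 from numerator and denominator to get the reduced form.

(t - 6)/(t - 4)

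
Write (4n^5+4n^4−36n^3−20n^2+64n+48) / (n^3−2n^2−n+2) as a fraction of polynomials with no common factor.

(4n^3+8n^2−20n−24)/(n−1)

Repeated division with remainder:
  4n^5+4n^4−36n^3−20n^2+64n+48 = (4n^2+12n−8)(n^3−2n^2−n+2) + (−32n^2+32n+64)
  n^3−2n^2−n+2 = (−(1/32)n+1/32)(−32n^2+32n+64) + (0)
Last nonzero remainder: −32n^2+32n+64. Dividing through by −32 gives the monic gcd n^2−n−2.
Cancel n^2−n−2 from numerator and denominator to get the reduced form.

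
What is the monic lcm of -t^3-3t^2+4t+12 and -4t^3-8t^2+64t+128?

Repeated division with remainder:
  -t^3-3t^2+4t+12 = (1/4)(-4t^3-8t^2+64t+128) + (-t^2-12t-20)
  -4t^3-8t^2+64t+128 = (4t-40)(-t^2-12t-20) + (-336t-672)
  -t^2-12t-20 = ((1/336)t+5/168)(-336t-672) + (0)
Last nonzero remainder: -336t-672. Dividing through by -336 gives the monic gcd t+2.
Then lcm(f, g) = f·g / gcd(f, g); expanding and making the result monic gives the answer.

t^5+3t^4-20t^3-60t^2+64t+192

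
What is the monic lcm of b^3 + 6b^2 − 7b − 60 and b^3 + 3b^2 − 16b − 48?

b^5 + 5b^4 − 25b^3 − 125b^2 + 144b + 720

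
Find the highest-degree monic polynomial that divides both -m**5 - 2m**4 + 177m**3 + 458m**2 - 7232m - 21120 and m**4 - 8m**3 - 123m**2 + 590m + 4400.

m**2 - 3m - 88

By polynomial division,
  -m**5 - 2m**4 + 177m**3 + 458m**2 - 7232m - 21120 = (-m - 10)(m**4 - 8m**3 - 123m**2 + 590m + 4400) + (-26m**3 - 182m**2 + 3068m + 22880)
  m**4 - 8m**3 - 123m**2 + 590m + 4400 = (-(1/26)m + 15/26)(-26m**3 - 182m**2 + 3068m + 22880) + (100m**2 - 300m - 8800)
  -26m**3 - 182m**2 + 3068m + 22880 = (-(13/50)m - 13/5)(100m**2 - 300m - 8800) + (0)
Last nonzero remainder: 100m**2 - 300m - 8800. Dividing through by 100 gives the monic gcd m**2 - 3m - 88.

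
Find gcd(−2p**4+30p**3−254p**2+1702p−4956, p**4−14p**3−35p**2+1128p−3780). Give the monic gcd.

p**2−13p+42

Repeated division with remainder:
  −2p**4+30p**3−254p**2+1702p−4956 = (−2)(p**4−14p**3−35p**2+1128p−3780) + (2p**3−324p**2+3958p−12516)
  p**4−14p**3−35p**2+1128p−3780 = ((1/2)p+74)(2p**3−324p**2+3958p−12516) + (21962p**2−285506p+922404)
  2p**3−324p**2+3958p−12516 = ((1/10981)p−149/10981)(21962p**2−285506p+922404) + (0)
Last nonzero remainder: 21962p**2−285506p+922404. Dividing through by 21962 gives the monic gcd p**2−13p+42.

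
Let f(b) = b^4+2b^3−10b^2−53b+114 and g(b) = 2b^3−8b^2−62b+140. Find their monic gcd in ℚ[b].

Apply the Euclidean algorithm:
  b^4+2b^3−10b^2−53b+114 = ((1/2)b+3)(2b^3−8b^2−62b+140) + (45b^2+63b−306)
  2b^3−8b^2−62b+140 = ((2/45)b−6/25)(45b^2+63b−306) + (−(832/25)b+1664/25)
  45b^2+63b−306 = (−(1125/832)b−3825/832)(−(832/25)b+1664/25) + (0)
Last nonzero remainder: −(832/25)b+1664/25. Dividing through by −832/25 gives the monic gcd b−2.

b−2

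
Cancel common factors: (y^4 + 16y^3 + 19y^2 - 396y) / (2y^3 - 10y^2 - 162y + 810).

Euclidean algorithm in ℚ[y]:
  y^4 + 16y^3 + 19y^2 - 396y = ((1/2)y + 21/2)(2y^3 - 10y^2 - 162y + 810) + (205y^2 + 900y - 8505)
  2y^3 - 10y^2 - 162y + 810 = ((2/205)y - 154/1681)(205y^2 + 900y - 8505) + ((5760/1681)y + 51840/1681)
  205y^2 + 900y - 8505 = ((68921/1152)y - 35301/128)((5760/1681)y + 51840/1681) + (0)
Last nonzero remainder: (5760/1681)y + 51840/1681. Dividing through by 5760/1681 gives the monic gcd y + 9.
Cancel y + 9 from numerator and denominator to get the reduced form.

(y^3 + 7y^2 - 44y)/(2y^2 - 28y + 90)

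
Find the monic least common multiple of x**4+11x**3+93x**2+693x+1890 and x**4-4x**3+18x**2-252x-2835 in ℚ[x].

Repeated division with remainder:
  x**4+11x**3+93x**2+693x+1890 = (x**4-4x**3+18x**2-252x-2835) + (15x**3+75x**2+945x+4725)
  x**4-4x**3+18x**2-252x-2835 = ((1/15)x-3/5)(15x**3+75x**2+945x+4725) + (0)
Last nonzero remainder: 15x**3+75x**2+945x+4725. Dividing through by 15 gives the monic gcd x**3+5x**2+63x+315.
Then lcm(f, g) = f·g / gcd(f, g); expanding and making the result monic gives the answer.

x**5+2x**4-6x**3-144x**2-4347x-17010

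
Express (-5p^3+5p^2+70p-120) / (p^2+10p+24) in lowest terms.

(-5p^2+25p-30)/(p+6)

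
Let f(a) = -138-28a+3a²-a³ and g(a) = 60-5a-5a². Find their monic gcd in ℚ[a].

1

Repeated division with remainder:
  -a³+3a²-28a-138 = ((1/5)a-4/5)(-5a²-5a+60) + (-44a-90)
  -5a²-5a+60 = ((5/44)a-115/968)(-44a-90) + (23865/484)
  -44a-90 = (-(21296/23865)a-2904/1591)(23865/484) + (0)
The last nonzero remainder is the constant 23865/484, so the polynomials are coprime and gcd = 1.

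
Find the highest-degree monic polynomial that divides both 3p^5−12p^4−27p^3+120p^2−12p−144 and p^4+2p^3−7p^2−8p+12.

p^2+p−6

By polynomial division,
  3p^5−12p^4−27p^3+120p^2−12p−144 = (3p−18)(p^4+2p^3−7p^2−8p+12) + (30p^3+18p^2−192p+72)
  p^4+2p^3−7p^2−8p+12 = ((1/30)p+7/150)(30p^3+18p^2−192p+72) + (−(36/25)p^2−(36/25)p+216/25)
  30p^3+18p^2−192p+72 = (−(125/6)p+25/3)(−(36/25)p^2−(36/25)p+216/25) + (0)
Last nonzero remainder: −(36/25)p^2−(36/25)p+216/25. Dividing through by −36/25 gives the monic gcd p^2+p−6.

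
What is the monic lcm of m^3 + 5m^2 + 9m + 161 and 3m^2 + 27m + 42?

m^4 + 7m^3 + 19m^2 + 179m + 322

By polynomial division,
  m^3 + 5m^2 + 9m + 161 = ((1/3)m - 4/3)(3m^2 + 27m + 42) + (31m + 217)
  3m^2 + 27m + 42 = ((3/31)m + 6/31)(31m + 217) + (0)
Last nonzero remainder: 31m + 217. Dividing through by 31 gives the monic gcd m + 7.
Then lcm(f, g) = f·g / gcd(f, g); expanding and making the result monic gives the answer.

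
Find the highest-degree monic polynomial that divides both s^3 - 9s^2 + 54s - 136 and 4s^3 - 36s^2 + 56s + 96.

Euclidean algorithm in ℚ[s]:
  s^3 - 9s^2 + 54s - 136 = (1/4)(4s^3 - 36s^2 + 56s + 96) + (40s - 160)
  4s^3 - 36s^2 + 56s + 96 = ((1/10)s^2 - (1/2)s - 3/5)(40s - 160) + (0)
Last nonzero remainder: 40s - 160. Dividing through by 40 gives the monic gcd s - 4.

s - 4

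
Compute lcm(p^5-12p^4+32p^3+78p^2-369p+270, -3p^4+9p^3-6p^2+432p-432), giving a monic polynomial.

By polynomial division,
  p^5-12p^4+32p^3+78p^2-369p+270 = (-(1/3)p+3)(-3p^4+9p^3-6p^2+432p-432) + (3p^3+240p^2-1809p+1566)
  -3p^4+9p^3-6p^2+432p-432 = (-p+83)(3p^3+240p^2-1809p+1566) + (-21735p^2+152145p-130410)
  3p^3+240p^2-1809p+1566 = (-(1/7245)p-29/2415)(-21735p^2+152145p-130410) + (0)
Last nonzero remainder: -21735p^2+152145p-130410. Dividing through by -21735 gives the monic gcd p^2-7p+6.
Then lcm(f, g) = f·g / gcd(f, g); expanding and making the result monic gives the answer.

p^7-8p^6+8p^5-82p^4+711p^3+666p^2-7776p+6480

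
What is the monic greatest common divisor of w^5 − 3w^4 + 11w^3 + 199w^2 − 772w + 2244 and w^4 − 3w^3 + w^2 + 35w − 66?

w^2 − 4w + 11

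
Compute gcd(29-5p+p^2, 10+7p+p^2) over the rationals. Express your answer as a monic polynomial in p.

1

By polynomial division,
  p^2-5p+29 = (p^2+7p+10) + (-12p+19)
  p^2+7p+10 = (-(1/12)p-103/144)(-12p+19) + (3397/144)
  -12p+19 = (-(1728/3397)p+2736/3397)(3397/144) + (0)
The last nonzero remainder is the constant 3397/144, so the polynomials are coprime and gcd = 1.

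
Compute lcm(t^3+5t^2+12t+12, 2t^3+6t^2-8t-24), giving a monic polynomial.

t^5+6t^4+11t^3-6t^2-60t-72

Repeated division with remainder:
  t^3+5t^2+12t+12 = (1/2)(2t^3+6t^2-8t-24) + (2t^2+16t+24)
  2t^3+6t^2-8t-24 = (t-5)(2t^2+16t+24) + (48t+96)
  2t^2+16t+24 = ((1/24)t+1/4)(48t+96) + (0)
Last nonzero remainder: 48t+96. Dividing through by 48 gives the monic gcd t+2.
Then lcm(f, g) = f·g / gcd(f, g); expanding and making the result monic gives the answer.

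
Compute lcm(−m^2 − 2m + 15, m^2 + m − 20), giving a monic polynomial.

m^3 − 2m^2 − 23m + 60

Apply the Euclidean algorithm:
  −m^2 − 2m + 15 = (−1)(m^2 + m − 20) + (−m − 5)
  m^2 + m − 20 = (−m + 4)(−m − 5) + (0)
Last nonzero remainder: −m − 5. Dividing through by −1 gives the monic gcd m + 5.
Then lcm(f, g) = f·g / gcd(f, g); expanding and making the result monic gives the answer.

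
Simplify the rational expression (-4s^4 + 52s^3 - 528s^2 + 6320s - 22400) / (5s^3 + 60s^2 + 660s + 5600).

(-4s^2 + 60s - 200)/(5s + 50)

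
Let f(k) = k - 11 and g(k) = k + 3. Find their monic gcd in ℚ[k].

1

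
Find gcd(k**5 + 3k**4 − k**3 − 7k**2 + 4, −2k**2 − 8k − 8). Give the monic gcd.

k**2 + 4k + 4

Repeated division with remainder:
  k**5 + 3k**4 − k**3 − 7k**2 + 4 = (−(1/2)k**3 + (1/2)k**2 + (1/2)k − 1/2)(−2k**2 − 8k − 8) + (0)
Last nonzero remainder: −2k**2 − 8k − 8. Dividing through by −2 gives the monic gcd k**2 + 4k + 4.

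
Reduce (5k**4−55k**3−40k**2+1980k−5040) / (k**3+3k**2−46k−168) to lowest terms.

(5k**2−50k+120)/(k+4)

By polynomial division,
  5k**4−55k**3−40k**2+1980k−5040 = (5k−70)(k**3+3k**2−46k−168) + (400k**2−400k−16800)
  k**3+3k**2−46k−168 = ((1/400)k+1/100)(400k**2−400k−16800) + (0)
Last nonzero remainder: 400k**2−400k−16800. Dividing through by 400 gives the monic gcd k**2−k−42.
Cancel k**2−k−42 from numerator and denominator to get the reduced form.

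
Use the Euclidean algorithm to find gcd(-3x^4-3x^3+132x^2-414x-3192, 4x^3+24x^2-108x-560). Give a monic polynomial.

By polynomial division,
  -3x^4-3x^3+132x^2-414x-3192 = (-(3/4)x+15/4)(4x^3+24x^2-108x-560) + (-39x^2-429x-1092)
  4x^3+24x^2-108x-560 = (-(4/39)x+20/39)(-39x^2-429x-1092) + (0)
Last nonzero remainder: -39x^2-429x-1092. Dividing through by -39 gives the monic gcd x^2+11x+28.

x^2+11x+28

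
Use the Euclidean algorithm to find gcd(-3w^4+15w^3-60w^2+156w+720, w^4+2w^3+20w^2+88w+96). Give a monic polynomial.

Apply the Euclidean algorithm:
  -3w^4+15w^3-60w^2+156w+720 = (-3)(w^4+2w^3+20w^2+88w+96) + (21w^3+420w+1008)
  w^4+2w^3+20w^2+88w+96 = ((1/21)w+2/21)(21w^3+420w+1008) + (0)
Last nonzero remainder: 21w^3+420w+1008. Dividing through by 21 gives the monic gcd w^3+20w+48.

w^3+20w+48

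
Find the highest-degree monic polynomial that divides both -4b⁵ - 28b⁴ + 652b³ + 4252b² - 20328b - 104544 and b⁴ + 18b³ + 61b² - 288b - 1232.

Euclidean algorithm in ℚ[b]:
  -4b⁵ - 28b⁴ + 652b³ + 4252b² - 20328b - 104544 = (-4b + 44)(b⁴ + 18b³ + 61b² - 288b - 1232) + (104b³ + 416b² - 12584b - 50336)
  b⁴ + 18b³ + 61b² - 288b - 1232 = ((1/104)b + 7/52)(104b³ + 416b² - 12584b - 50336) + (126b² + 1890b + 5544)
  104b³ + 416b² - 12584b - 50336 = ((52/63)b - 572/63)(126b² + 1890b + 5544) + (0)
Last nonzero remainder: 126b² + 1890b + 5544. Dividing through by 126 gives the monic gcd b² + 15b + 44.

b² + 15b + 44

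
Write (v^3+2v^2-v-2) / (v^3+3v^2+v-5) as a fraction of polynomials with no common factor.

(v^2+3v+2)/(v^2+4v+5)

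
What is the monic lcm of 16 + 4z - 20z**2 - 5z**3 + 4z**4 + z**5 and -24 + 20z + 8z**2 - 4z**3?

Euclidean algorithm in ℚ[z]:
  z**5 + 4z**4 - 5z**3 - 20z**2 + 4z + 16 = (-(1/4)z**2 - (3/2)z - 3)(-4z**3 + 8z**2 + 20z - 24) + (28z**2 + 28z - 56)
  -4z**3 + 8z**2 + 20z - 24 = (-(1/7)z + 3/7)(28z**2 + 28z - 56) + (0)
Last nonzero remainder: 28z**2 + 28z - 56. Dividing through by 28 gives the monic gcd z**2 + z - 2.
Then lcm(f, g) = f·g / gcd(f, g); expanding and making the result monic gives the answer.

-48 + 4z + 64z**2 - 5z**3 - 17z**4 + z**5 + z**6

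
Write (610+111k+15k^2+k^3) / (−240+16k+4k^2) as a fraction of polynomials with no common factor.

(61+5k+k^2)/(−24+4k)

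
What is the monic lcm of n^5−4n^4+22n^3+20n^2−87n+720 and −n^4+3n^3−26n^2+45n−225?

Euclidean algorithm in ℚ[n]:
  n^5−4n^4+22n^3+20n^2−87n+720 = (−n+1)(−n^4+3n^3−26n^2+45n−225) + (−7n^3+91n^2−357n+945)
  −n^4+3n^3−26n^2+45n−225 = ((1/7)n+10/7)(−7n^3+91n^2−357n+945) + (−105n^2+420n−1575)
  −7n^3+91n^2−357n+945 = ((1/15)n−3/5)(−105n^2+420n−1575) + (0)
Last nonzero remainder: −105n^2+420n−1575. Dividing through by −105 gives the monic gcd n^2−4n+15.
Then lcm(f, g) = f·g / gcd(f, g); expanding and making the result monic gives the answer.

n^7−3n^6+33n^5−18n^4+263n^3+933n^2−585n+10800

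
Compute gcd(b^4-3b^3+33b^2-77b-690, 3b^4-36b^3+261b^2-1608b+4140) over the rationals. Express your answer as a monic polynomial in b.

b^3-6b^2+51b-230

Euclidean algorithm in ℚ[b]:
  b^4-3b^3+33b^2-77b-690 = (1/3)(3b^4-36b^3+261b^2-1608b+4140) + (9b^3-54b^2+459b-2070)
  3b^4-36b^3+261b^2-1608b+4140 = ((1/3)b-2)(9b^3-54b^2+459b-2070) + (0)
Last nonzero remainder: 9b^3-54b^2+459b-2070. Dividing through by 9 gives the monic gcd b^3-6b^2+51b-230.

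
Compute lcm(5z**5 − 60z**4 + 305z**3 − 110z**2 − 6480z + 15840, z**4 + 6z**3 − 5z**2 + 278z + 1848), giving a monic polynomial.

z**7 + z**6 − 53z**5 + 267z**4 + 980z**3 − 14604z**2 − 13248z + 133056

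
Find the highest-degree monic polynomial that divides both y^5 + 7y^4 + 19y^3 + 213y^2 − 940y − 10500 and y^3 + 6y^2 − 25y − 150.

Euclidean algorithm in ℚ[y]:
  y^5 + 7y^4 + 19y^3 + 213y^2 − 940y − 10500 = (y^2 + y + 38)(y^3 + 6y^2 − 25y − 150) + (160y^2 + 160y − 4800)
  y^3 + 6y^2 − 25y − 150 = ((1/160)y + 1/32)(160y^2 + 160y − 4800) + (0)
Last nonzero remainder: 160y^2 + 160y − 4800. Dividing through by 160 gives the monic gcd y^2 + y − 30.

y^2 + y − 30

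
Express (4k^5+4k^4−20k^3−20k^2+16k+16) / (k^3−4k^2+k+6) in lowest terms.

By polynomial division,
  4k^5+4k^4−20k^3−20k^2+16k+16 = (4k^2+20k+56)(k^3−4k^2+k+6) + (160k^2−160k−320)
  k^3−4k^2+k+6 = ((1/160)k−3/160)(160k^2−160k−320) + (0)
Last nonzero remainder: 160k^2−160k−320. Dividing through by 160 gives the monic gcd k^2−k−2.
Cancel k^2−k−2 from numerator and denominator to get the reduced form.

(4k^3+8k^2−4k−8)/(k−3)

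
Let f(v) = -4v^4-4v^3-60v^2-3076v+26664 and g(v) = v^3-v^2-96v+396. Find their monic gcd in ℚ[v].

v^2+5v-66

Repeated division with remainder:
  -4v^4-4v^3-60v^2-3076v+26664 = (-4v-8)(v^3-v^2-96v+396) + (-452v^2-2260v+29832)
  v^3-v^2-96v+396 = (-(1/452)v+3/226)(-452v^2-2260v+29832) + (0)
Last nonzero remainder: -452v^2-2260v+29832. Dividing through by -452 gives the monic gcd v^2+5v-66.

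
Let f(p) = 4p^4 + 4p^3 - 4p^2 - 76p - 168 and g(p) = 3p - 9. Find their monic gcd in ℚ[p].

p - 3

By polynomial division,
  4p^4 + 4p^3 - 4p^2 - 76p - 168 = ((4/3)p^3 + (16/3)p^2 + (44/3)p + 56/3)(3p - 9) + (0)
Last nonzero remainder: 3p - 9. Dividing through by 3 gives the monic gcd p - 3.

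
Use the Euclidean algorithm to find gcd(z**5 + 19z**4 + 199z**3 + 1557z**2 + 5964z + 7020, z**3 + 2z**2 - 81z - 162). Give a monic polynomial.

Apply the Euclidean algorithm:
  z**5 + 19z**4 + 199z**3 + 1557z**2 + 5964z + 7020 = (z**2 + 17z + 246)(z**3 + 2z**2 - 81z - 162) + (2604z**2 + 28644z + 46872)
  z**3 + 2z**2 - 81z - 162 = ((1/2604)z - 3/868)(2604z**2 + 28644z + 46872) + (0)
Last nonzero remainder: 2604z**2 + 28644z + 46872. Dividing through by 2604 gives the monic gcd z**2 + 11z + 18.

z**2 + 11z + 18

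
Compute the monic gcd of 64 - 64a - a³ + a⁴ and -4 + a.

Euclidean algorithm in ℚ[a]:
  a⁴ - a³ - 64a + 64 = (a³ + 3a² + 12a - 16)(a - 4) + (0)
The last nonzero remainder a - 4 is already monic.

-4 + a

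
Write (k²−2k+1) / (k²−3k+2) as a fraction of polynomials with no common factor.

By polynomial division,
  k²−2k+1 = (k²−3k+2) + (k−1)
  k²−3k+2 = (k−2)(k−1) + (0)
The last nonzero remainder k−1 is already monic.
Cancel k−1 from numerator and denominator to get the reduced form.

(k−1)/(k−2)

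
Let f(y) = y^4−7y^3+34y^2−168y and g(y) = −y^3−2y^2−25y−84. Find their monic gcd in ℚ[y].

y^2−y+28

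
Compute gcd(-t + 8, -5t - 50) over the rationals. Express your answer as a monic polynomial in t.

1

Apply the Euclidean algorithm:
  -t + 8 = (1/5)(-5t - 50) + (18)
  -5t - 50 = (-(5/18)t - 25/9)(18) + (0)
The last nonzero remainder is the constant 18, so the polynomials are coprime and gcd = 1.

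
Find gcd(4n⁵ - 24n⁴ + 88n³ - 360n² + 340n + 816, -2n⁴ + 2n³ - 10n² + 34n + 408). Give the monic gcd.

n³ - 4n² + 17n - 68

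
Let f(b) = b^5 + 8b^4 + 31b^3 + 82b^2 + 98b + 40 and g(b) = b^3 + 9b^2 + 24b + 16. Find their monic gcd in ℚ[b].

b^2 + 5b + 4

Repeated division with remainder:
  b^5 + 8b^4 + 31b^3 + 82b^2 + 98b + 40 = (b^2 − b + 16)(b^3 + 9b^2 + 24b + 16) + (−54b^2 − 270b − 216)
  b^3 + 9b^2 + 24b + 16 = (−(1/54)b − 2/27)(−54b^2 − 270b − 216) + (0)
Last nonzero remainder: −54b^2 − 270b − 216. Dividing through by −54 gives the monic gcd b^2 + 5b + 4.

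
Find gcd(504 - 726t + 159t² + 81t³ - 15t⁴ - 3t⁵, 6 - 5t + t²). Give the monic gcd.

6 - 5t + t²

Apply the Euclidean algorithm:
  -3t⁵ - 15t⁴ + 81t³ + 159t² - 726t + 504 = (-3t³ - 30t² - 51t + 84)(t² - 5t + 6) + (0)
The last nonzero remainder t² - 5t + 6 is already monic.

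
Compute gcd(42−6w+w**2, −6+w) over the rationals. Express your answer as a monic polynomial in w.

1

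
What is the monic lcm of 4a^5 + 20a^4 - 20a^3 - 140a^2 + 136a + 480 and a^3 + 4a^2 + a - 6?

a^6 + 4a^5 - 10a^4 - 30a^3 + 69a^2 + 86a - 120

Euclidean algorithm in ℚ[a]:
  4a^5 + 20a^4 - 20a^3 - 140a^2 + 136a + 480 = (4a^2 + 4a - 40)(a^3 + 4a^2 + a - 6) + (40a^2 + 200a + 240)
  a^3 + 4a^2 + a - 6 = ((1/40)a - 1/40)(40a^2 + 200a + 240) + (0)
Last nonzero remainder: 40a^2 + 200a + 240. Dividing through by 40 gives the monic gcd a^2 + 5a + 6.
Then lcm(f, g) = f·g / gcd(f, g); expanding and making the result monic gives the answer.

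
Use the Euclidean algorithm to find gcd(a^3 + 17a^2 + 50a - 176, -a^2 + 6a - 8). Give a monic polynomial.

a - 2

Repeated division with remainder:
  a^3 + 17a^2 + 50a - 176 = (-a - 23)(-a^2 + 6a - 8) + (180a - 360)
  -a^2 + 6a - 8 = (-(1/180)a + 1/45)(180a - 360) + (0)
Last nonzero remainder: 180a - 360. Dividing through by 180 gives the monic gcd a - 2.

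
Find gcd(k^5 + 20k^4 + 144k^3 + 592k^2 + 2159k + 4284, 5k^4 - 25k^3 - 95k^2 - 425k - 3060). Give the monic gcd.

k^3 + 4k^2 + 17k + 68

Repeated division with remainder:
  k^5 + 20k^4 + 144k^3 + 592k^2 + 2159k + 4284 = ((1/5)k + 5)(5k^4 - 25k^3 - 95k^2 - 425k - 3060) + (288k^3 + 1152k^2 + 4896k + 19584)
  5k^4 - 25k^3 - 95k^2 - 425k - 3060 = ((5/288)k - 5/32)(288k^3 + 1152k^2 + 4896k + 19584) + (0)
Last nonzero remainder: 288k^3 + 1152k^2 + 4896k + 19584. Dividing through by 288 gives the monic gcd k^3 + 4k^2 + 17k + 68.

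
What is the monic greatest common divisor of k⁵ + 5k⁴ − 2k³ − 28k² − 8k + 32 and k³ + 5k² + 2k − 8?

k³ + 5k² + 2k − 8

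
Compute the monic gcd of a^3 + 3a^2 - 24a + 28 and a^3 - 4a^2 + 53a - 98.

a - 2

Apply the Euclidean algorithm:
  a^3 + 3a^2 - 24a + 28 = (a^3 - 4a^2 + 53a - 98) + (7a^2 - 77a + 126)
  a^3 - 4a^2 + 53a - 98 = ((1/7)a + 1)(7a^2 - 77a + 126) + (112a - 224)
  7a^2 - 77a + 126 = ((1/16)a - 9/16)(112a - 224) + (0)
Last nonzero remainder: 112a - 224. Dividing through by 112 gives the monic gcd a - 2.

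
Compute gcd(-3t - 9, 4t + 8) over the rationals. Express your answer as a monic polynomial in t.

1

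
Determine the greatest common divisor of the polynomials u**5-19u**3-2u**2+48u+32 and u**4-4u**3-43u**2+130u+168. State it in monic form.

Apply the Euclidean algorithm:
  u**5-19u**3-2u**2+48u+32 = (u+4)(u**4-4u**3-43u**2+130u+168) + (40u**3+40u**2-640u-640)
  u**4-4u**3-43u**2+130u+168 = ((1/40)u-1/8)(40u**3+40u**2-640u-640) + (-22u**2+66u+88)
  40u**3+40u**2-640u-640 = (-(20/11)u-80/11)(-22u**2+66u+88) + (0)
Last nonzero remainder: -22u**2+66u+88. Dividing through by -22 gives the monic gcd u**2-3u-4.

u**2-3u-4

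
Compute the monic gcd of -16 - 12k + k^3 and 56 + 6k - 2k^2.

1

Apply the Euclidean algorithm:
  k^3 - 12k - 16 = (-(1/2)k - 3/2)(-2k^2 + 6k + 56) + (25k + 68)
  -2k^2 + 6k + 56 = (-(2/25)k + 286/625)(25k + 68) + (15552/625)
  25k + 68 = ((15625/15552)k + 10625/3888)(15552/625) + (0)
The last nonzero remainder is the constant 15552/625, so the polynomials are coprime and gcd = 1.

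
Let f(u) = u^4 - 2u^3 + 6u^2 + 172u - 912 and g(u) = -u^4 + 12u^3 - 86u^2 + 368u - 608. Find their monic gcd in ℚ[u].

Apply the Euclidean algorithm:
  u^4 - 2u^3 + 6u^2 + 172u - 912 = (-1)(-u^4 + 12u^3 - 86u^2 + 368u - 608) + (10u^3 - 80u^2 + 540u - 1520)
  -u^4 + 12u^3 - 86u^2 + 368u - 608 = (-(1/10)u + 2/5)(10u^3 - 80u^2 + 540u - 1520) + (0)
Last nonzero remainder: 10u^3 - 80u^2 + 540u - 1520. Dividing through by 10 gives the monic gcd u^3 - 8u^2 + 54u - 152.

u^3 - 8u^2 + 54u - 152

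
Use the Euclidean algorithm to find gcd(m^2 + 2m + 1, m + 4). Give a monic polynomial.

1

By polynomial division,
  m^2 + 2m + 1 = (m − 2)(m + 4) + (9)
  m + 4 = ((1/9)m + 4/9)(9) + (0)
The last nonzero remainder is the constant 9, so the polynomials are coprime and gcd = 1.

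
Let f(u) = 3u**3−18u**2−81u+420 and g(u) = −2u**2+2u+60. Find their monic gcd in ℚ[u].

u+5

Euclidean algorithm in ℚ[u]:
  3u**3−18u**2−81u+420 = (−(3/2)u+15/2)(−2u**2+2u+60) + (−6u−30)
  −2u**2+2u+60 = ((1/3)u−2)(−6u−30) + (0)
Last nonzero remainder: −6u−30. Dividing through by −6 gives the monic gcd u+5.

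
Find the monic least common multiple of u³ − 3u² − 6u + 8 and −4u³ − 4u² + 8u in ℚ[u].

Apply the Euclidean algorithm:
  u³ − 3u² − 6u + 8 = (−1/4)(−4u³ − 4u² + 8u) + (−4u² − 4u + 8)
  −4u³ − 4u² + 8u = (u)(−4u² − 4u + 8) + (0)
Last nonzero remainder: −4u² − 4u + 8. Dividing through by −4 gives the monic gcd u² + u − 2.
Then lcm(f, g) = f·g / gcd(f, g); expanding and making the result monic gives the answer.

u⁴ − 3u³ − 6u² + 8u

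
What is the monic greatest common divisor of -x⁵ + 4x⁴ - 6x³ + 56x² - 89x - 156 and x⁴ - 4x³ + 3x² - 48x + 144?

x² - 7x + 12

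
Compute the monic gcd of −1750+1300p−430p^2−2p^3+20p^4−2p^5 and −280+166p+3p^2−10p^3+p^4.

35−12p+p^2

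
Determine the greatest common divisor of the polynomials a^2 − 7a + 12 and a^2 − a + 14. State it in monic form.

1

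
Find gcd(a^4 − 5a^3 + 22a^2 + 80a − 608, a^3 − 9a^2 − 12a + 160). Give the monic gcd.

By polynomial division,
  a^4 − 5a^3 + 22a^2 + 80a − 608 = (a + 4)(a^3 − 9a^2 − 12a + 160) + (70a^2 − 32a − 1248)
  a^3 − 9a^2 − 12a + 160 = ((1/70)a − 299/2450)(70a^2 − 32a − 1248) + ((2356/1225)a + 9424/1225)
  70a^2 − 32a − 1248 = ((42875/1178)a − 95550/589)((2356/1225)a + 9424/1225) + (0)
Last nonzero remainder: (2356/1225)a + 9424/1225. Dividing through by 2356/1225 gives the monic gcd a + 4.

a + 4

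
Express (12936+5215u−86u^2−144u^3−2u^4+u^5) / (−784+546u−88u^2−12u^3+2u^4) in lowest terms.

(−231−89u−u^2+u^3)/(14−10u+2u^2)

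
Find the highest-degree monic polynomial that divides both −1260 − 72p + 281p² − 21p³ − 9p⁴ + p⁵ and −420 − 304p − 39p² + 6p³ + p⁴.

By polynomial division,
  p⁵ − 9p⁴ − 21p³ + 281p² − 72p − 1260 = (p − 15)(p⁴ + 6p³ − 39p² − 304p − 420) + (108p³ − 4212p − 7560)
  p⁴ + 6p³ − 39p² − 304p − 420 = ((1/108)p + 1/18)(108p³ − 4212p − 7560) + (0)
Last nonzero remainder: 108p³ − 4212p − 7560. Dividing through by 108 gives the monic gcd p³ − 39p − 70.

−70 − 39p + p³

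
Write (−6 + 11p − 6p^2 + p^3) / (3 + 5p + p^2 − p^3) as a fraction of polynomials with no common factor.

By polynomial division,
  p^3 − 6p^2 + 11p − 6 = (−1)(−p^3 + p^2 + 5p + 3) + (−5p^2 + 16p − 3)
  −p^3 + p^2 + 5p + 3 = ((1/5)p + 11/25)(−5p^2 + 16p − 3) + (−(36/25)p + 108/25)
  −5p^2 + 16p − 3 = ((125/36)p − 25/36)(−(36/25)p + 108/25) + (0)
Last nonzero remainder: −(36/25)p + 108/25. Dividing through by −36/25 gives the monic gcd p − 3.
Cancel p − 3 from numerator and denominator to get the reduced form.

(−2 + 3p − p^2)/(1 + 2p + p^2)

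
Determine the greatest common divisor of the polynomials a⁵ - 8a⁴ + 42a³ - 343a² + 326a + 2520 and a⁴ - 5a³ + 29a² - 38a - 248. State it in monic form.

Apply the Euclidean algorithm:
  a⁵ - 8a⁴ + 42a³ - 343a² + 326a + 2520 = (a - 3)(a⁴ - 5a³ + 29a² - 38a - 248) + (-2a³ - 218a² + 460a + 1776)
  a⁴ - 5a³ + 29a² - 38a - 248 = (-(1/2)a + 57)(-2a³ - 218a² + 460a + 1776) + (12685a² - 25370a - 101480)
  -2a³ - 218a² + 460a + 1776 = (-(2/12685)a - 222/12685)(12685a² - 25370a - 101480) + (0)
Last nonzero remainder: 12685a² - 25370a - 101480. Dividing through by 12685 gives the monic gcd a² - 2a - 8.

a² - 2a - 8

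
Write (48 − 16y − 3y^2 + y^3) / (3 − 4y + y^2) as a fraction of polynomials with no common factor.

(−16 + y^2)/(−1 + y)

By polynomial division,
  y^3 − 3y^2 − 16y + 48 = (y + 1)(y^2 − 4y + 3) + (−15y + 45)
  y^2 − 4y + 3 = (−(1/15)y + 1/15)(−15y + 45) + (0)
Last nonzero remainder: −15y + 45. Dividing through by −15 gives the monic gcd y − 3.
Cancel y − 3 from numerator and denominator to get the reduced form.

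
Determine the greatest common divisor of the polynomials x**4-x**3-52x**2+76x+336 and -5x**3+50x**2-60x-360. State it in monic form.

x**2-4x-12

Euclidean algorithm in ℚ[x]:
  x**4-x**3-52x**2+76x+336 = (-(1/5)x-9/5)(-5x**3+50x**2-60x-360) + (26x**2-104x-312)
  -5x**3+50x**2-60x-360 = (-(5/26)x+15/13)(26x**2-104x-312) + (0)
Last nonzero remainder: 26x**2-104x-312. Dividing through by 26 gives the monic gcd x**2-4x-12.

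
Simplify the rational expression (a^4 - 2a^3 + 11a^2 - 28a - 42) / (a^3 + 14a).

By polynomial division,
  a^4 - 2a^3 + 11a^2 - 28a - 42 = (a - 2)(a^3 + 14a) + (-3a^2 - 42)
  a^3 + 14a = (-(1/3)a)(-3a^2 - 42) + (0)
Last nonzero remainder: -3a^2 - 42. Dividing through by -3 gives the monic gcd a^2 + 14.
Cancel a^2 + 14 from numerator and denominator to get the reduced form.

(a^2 - 2a - 3)/(a)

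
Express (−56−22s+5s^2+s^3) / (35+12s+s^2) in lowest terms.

Repeated division with remainder:
  s^3+5s^2−22s−56 = (s−7)(s^2+12s+35) + (27s+189)
  s^2+12s+35 = ((1/27)s+5/27)(27s+189) + (0)
Last nonzero remainder: 27s+189. Dividing through by 27 gives the monic gcd s+7.
Cancel s+7 from numerator and denominator to get the reduced form.

(−8−2s+s^2)/(5+s)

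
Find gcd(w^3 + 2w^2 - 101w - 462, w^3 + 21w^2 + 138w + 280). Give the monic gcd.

Euclidean algorithm in ℚ[w]:
  w^3 + 2w^2 - 101w - 462 = (w^3 + 21w^2 + 138w + 280) + (-19w^2 - 239w - 742)
  w^3 + 21w^2 + 138w + 280 = (-(1/19)w - 160/361)(-19w^2 - 239w - 742) + (-(2520/361)w - 17640/361)
  -19w^2 - 239w - 742 = ((6859/2520)w + 19133/1260)(-(2520/361)w - 17640/361) + (0)
Last nonzero remainder: -(2520/361)w - 17640/361. Dividing through by -2520/361 gives the monic gcd w + 7.

w + 7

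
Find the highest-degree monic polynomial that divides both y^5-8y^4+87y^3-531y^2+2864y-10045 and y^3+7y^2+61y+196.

Repeated division with remainder:
  y^5-8y^4+87y^3-531y^2+2864y-10045 = (y^2-15y+131)(y^3+7y^2+61y+196) + (-729y^2-2187y-35721)
  y^3+7y^2+61y+196 = (-(1/729)y-4/729)(-729y^2-2187y-35721) + (0)
Last nonzero remainder: -729y^2-2187y-35721. Dividing through by -729 gives the monic gcd y^2+3y+49.

y^2+3y+49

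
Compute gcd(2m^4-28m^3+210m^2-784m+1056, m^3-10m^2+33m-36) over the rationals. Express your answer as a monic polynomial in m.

m^2-7m+12

By polynomial division,
  2m^4-28m^3+210m^2-784m+1056 = (2m-8)(m^3-10m^2+33m-36) + (64m^2-448m+768)
  m^3-10m^2+33m-36 = ((1/64)m-3/64)(64m^2-448m+768) + (0)
Last nonzero remainder: 64m^2-448m+768. Dividing through by 64 gives the monic gcd m^2-7m+12.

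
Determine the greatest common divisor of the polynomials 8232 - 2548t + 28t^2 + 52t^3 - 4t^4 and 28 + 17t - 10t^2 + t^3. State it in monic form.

By polynomial division,
  -4t^4 + 52t^3 + 28t^2 - 2548t + 8232 = (-4t + 12)(t^3 - 10t^2 + 17t + 28) + (216t^2 - 2640t + 7896)
  t^3 - 10t^2 + 17t + 28 = ((1/216)t + 5/486)(216t^2 - 2640t + 7896) + ((616/81)t - 4312/81)
  216t^2 - 2640t + 7896 = ((2187/77)t - 11421/77)((616/81)t - 4312/81) + (0)
Last nonzero remainder: (616/81)t - 4312/81. Dividing through by 616/81 gives the monic gcd t - 7.

-7 + t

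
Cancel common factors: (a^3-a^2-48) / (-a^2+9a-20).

(-a^2-3a-12)/(a-5)

Apply the Euclidean algorithm:
  a^3-a^2-48 = (-a-8)(-a^2+9a-20) + (52a-208)
  -a^2+9a-20 = (-(1/52)a+5/52)(52a-208) + (0)
Last nonzero remainder: 52a-208. Dividing through by 52 gives the monic gcd a-4.
Cancel a-4 from numerator and denominator to get the reduced form.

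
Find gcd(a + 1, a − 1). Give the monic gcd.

1

By polynomial division,
  a + 1 = (a − 1) + (2)
  a − 1 = ((1/2)a − 1/2)(2) + (0)
The last nonzero remainder is the constant 2, so the polynomials are coprime and gcd = 1.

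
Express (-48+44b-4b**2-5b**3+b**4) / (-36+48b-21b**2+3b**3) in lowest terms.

Euclidean algorithm in ℚ[b]:
  b**4-5b**3-4b**2+44b-48 = ((1/3)b+2/3)(3b**3-21b**2+48b-36) + (-6b**2+24b-24)
  3b**3-21b**2+48b-36 = (-(1/2)b+3/2)(-6b**2+24b-24) + (0)
Last nonzero remainder: -6b**2+24b-24. Dividing through by -6 gives the monic gcd b**2-4b+4.
Cancel b**2-4b+4 from numerator and denominator to get the reduced form.

(-12-b+b**2)/(-9+3b)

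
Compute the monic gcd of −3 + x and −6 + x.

Repeated division with remainder:
  x − 3 = (x − 6) + (3)
  x − 6 = ((1/3)x − 2)(3) + (0)
The last nonzero remainder is the constant 3, so the polynomials are coprime and gcd = 1.

1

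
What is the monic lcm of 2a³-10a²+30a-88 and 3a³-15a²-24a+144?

a⁵-6a⁴+8a³+a²-136a+528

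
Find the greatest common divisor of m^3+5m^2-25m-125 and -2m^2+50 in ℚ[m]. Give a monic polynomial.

m^2-25

Euclidean algorithm in ℚ[m]:
  m^3+5m^2-25m-125 = (-(1/2)m-5/2)(-2m^2+50) + (0)
Last nonzero remainder: -2m^2+50. Dividing through by -2 gives the monic gcd m^2-25.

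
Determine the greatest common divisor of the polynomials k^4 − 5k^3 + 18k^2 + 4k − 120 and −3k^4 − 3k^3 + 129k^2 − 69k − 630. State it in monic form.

k^2 − k − 6

Repeated division with remainder:
  k^4 − 5k^3 + 18k^2 + 4k − 120 = (−1/3)(−3k^4 − 3k^3 + 129k^2 − 69k − 630) + (−6k^3 + 61k^2 − 19k − 330)
  −3k^4 − 3k^3 + 129k^2 − 69k − 630 = ((1/2)k + 67/12)(−6k^3 + 61k^2 − 19k − 330) + (−(2425/12)k^2 + (2425/12)k + 2425/2)
  −6k^3 + 61k^2 − 19k − 330 = ((72/2425)k − 132/485)(−(2425/12)k^2 + (2425/12)k + 2425/2) + (0)
Last nonzero remainder: −(2425/12)k^2 + (2425/12)k + 2425/2. Dividing through by −2425/12 gives the monic gcd k^2 − k − 6.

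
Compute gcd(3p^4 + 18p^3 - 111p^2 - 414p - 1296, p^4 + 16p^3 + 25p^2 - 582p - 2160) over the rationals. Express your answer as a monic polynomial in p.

p^2 + 3p - 54

By polynomial division,
  3p^4 + 18p^3 - 111p^2 - 414p - 1296 = (3)(p^4 + 16p^3 + 25p^2 - 582p - 2160) + (-30p^3 - 186p^2 + 1332p + 5184)
  p^4 + 16p^3 + 25p^2 - 582p - 2160 = (-(1/30)p - 49/150)(-30p^3 - 186p^2 + 1332p + 5184) + ((216/25)p^2 + (648/25)p - 11664/25)
  -30p^3 - 186p^2 + 1332p + 5184 = (-(125/36)p - 100/9)((216/25)p^2 + (648/25)p - 11664/25) + (0)
Last nonzero remainder: (216/25)p^2 + (648/25)p - 11664/25. Dividing through by 216/25 gives the monic gcd p^2 + 3p - 54.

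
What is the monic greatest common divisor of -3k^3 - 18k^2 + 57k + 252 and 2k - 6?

1

Repeated division with remainder:
  -3k^3 - 18k^2 + 57k + 252 = (-(3/2)k^2 - (27/2)k - 12)(2k - 6) + (180)
  2k - 6 = ((1/90)k - 1/30)(180) + (0)
The last nonzero remainder is the constant 180, so the polynomials are coprime and gcd = 1.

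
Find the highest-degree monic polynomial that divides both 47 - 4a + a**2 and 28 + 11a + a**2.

1

By polynomial division,
  a**2 - 4a + 47 = (a**2 + 11a + 28) + (-15a + 19)
  a**2 + 11a + 28 = (-(1/15)a - 184/225)(-15a + 19) + (9796/225)
  -15a + 19 = (-(3375/9796)a + 4275/9796)(9796/225) + (0)
The last nonzero remainder is the constant 9796/225, so the polynomials are coprime and gcd = 1.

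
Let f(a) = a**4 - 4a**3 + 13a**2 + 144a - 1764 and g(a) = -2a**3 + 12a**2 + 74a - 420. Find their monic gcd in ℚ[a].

a + 6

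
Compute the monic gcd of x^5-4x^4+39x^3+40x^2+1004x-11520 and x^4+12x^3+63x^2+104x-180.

x^2+8x+36

By polynomial division,
  x^5-4x^4+39x^3+40x^2+1004x-11520 = (x-16)(x^4+12x^3+63x^2+104x-180) + (168x^3+944x^2+2848x-14400)
  x^4+12x^3+63x^2+104x-180 = ((1/168)x+67/1764)(168x^3+944x^2+2848x-14400) + ((4495/441)x^2+(35960/441)x+17980/49)
  168x^3+944x^2+2848x-14400 = ((74088/4495)x-35280/899)((4495/441)x^2+(35960/441)x+17980/49) + (0)
Last nonzero remainder: (4495/441)x^2+(35960/441)x+17980/49. Dividing through by 4495/441 gives the monic gcd x^2+8x+36.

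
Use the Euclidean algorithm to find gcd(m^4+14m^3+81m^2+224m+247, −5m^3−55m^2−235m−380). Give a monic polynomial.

m^2+7m+19

By polynomial division,
  m^4+14m^3+81m^2+224m+247 = (−(1/5)m−3/5)(−5m^3−55m^2−235m−380) + (m^2+7m+19)
  −5m^3−55m^2−235m−380 = (−5m−20)(m^2+7m+19) + (0)
The last nonzero remainder m^2+7m+19 is already monic.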